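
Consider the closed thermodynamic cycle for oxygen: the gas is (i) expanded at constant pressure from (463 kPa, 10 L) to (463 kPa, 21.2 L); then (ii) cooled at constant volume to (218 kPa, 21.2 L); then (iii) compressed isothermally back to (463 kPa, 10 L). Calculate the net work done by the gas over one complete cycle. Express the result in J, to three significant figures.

W_net ≈ 1710 J

Leg (i): W = PΔV = (463)(21.2 − 10) = 5186 J.
Leg (ii): W = 0.
Leg (iii): W = PᵢVᵢ ln(V_f/Vᵢ) = (4622) ln(10/21.2) = -3473 J.
W_net = 5186 − 3473 = 1713 J.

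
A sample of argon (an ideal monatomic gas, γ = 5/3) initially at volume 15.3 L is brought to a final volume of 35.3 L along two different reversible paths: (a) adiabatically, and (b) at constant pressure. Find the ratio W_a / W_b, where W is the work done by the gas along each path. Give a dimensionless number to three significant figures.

W_a / W_b ≈ 0.490

Path (a) adiabatic: W = P₁V₁(1 − (V₁/V₂)^(γ−1))/(γ−1) → W_a/(P₁V₁) = 0.6409.
Path (b) isobaric: W = P₁(V₂ − V₁) → W_b/(P₁V₁) = 1.307.
W_a / W_b = 0.6409 / 1.307 = 0.4903.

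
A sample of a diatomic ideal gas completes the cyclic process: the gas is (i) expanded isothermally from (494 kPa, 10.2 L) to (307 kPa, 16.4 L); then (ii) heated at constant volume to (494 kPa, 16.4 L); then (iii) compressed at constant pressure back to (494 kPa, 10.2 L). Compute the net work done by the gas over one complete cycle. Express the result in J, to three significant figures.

Leg (i): W = PᵢVᵢ ln(V_f/Vᵢ) = (5039) ln(16.4/10.2) = 2393 J.
Leg (ii): W = 0.
Leg (iii): W = PΔV = (494)(10.2 − 16.4) = -3063 J.
W_net = 2393 − 3063 = -669.9 J.

W_net ≈ -670 J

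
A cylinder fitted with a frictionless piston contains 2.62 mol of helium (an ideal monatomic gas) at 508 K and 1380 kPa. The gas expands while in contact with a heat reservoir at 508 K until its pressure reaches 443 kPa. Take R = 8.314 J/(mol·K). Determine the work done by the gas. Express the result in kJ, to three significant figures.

W ≈ 12.6 kJ

Isothermal process: W = nRT ln(V₂/V₁) = nRT ln(P₁/P₂).
W = (2.62)(8.314)(508) × ln(1380/443)
  = 11066 × ln(3.115) = 11066 × 1.136
W_by_gas = 12573 J.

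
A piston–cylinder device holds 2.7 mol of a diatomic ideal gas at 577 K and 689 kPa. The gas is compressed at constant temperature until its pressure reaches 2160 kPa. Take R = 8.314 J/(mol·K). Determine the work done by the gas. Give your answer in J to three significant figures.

Isothermal process: W = nRT ln(V₂/V₁) = nRT ln(P₁/P₂).
W = (2.7)(8.314)(577) × ln(689/2160)
  = 12952 × ln(0.319) = 12952 × -1.143
W_by_gas = -14800 J.

W ≈ -14800 J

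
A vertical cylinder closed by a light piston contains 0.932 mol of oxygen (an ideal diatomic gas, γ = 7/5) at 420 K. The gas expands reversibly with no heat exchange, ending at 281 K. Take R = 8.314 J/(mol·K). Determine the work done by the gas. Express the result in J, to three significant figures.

Adiabatic ⇒ Q = 0, so W_by = −ΔU = nCᵥ(T₁ − T₂).
Cᵥ = 5R/2 = 20.79 J/(mol·K).
W = (0.932)(20.79)(420 − 281) = 2693 J.

W ≈ 2690 J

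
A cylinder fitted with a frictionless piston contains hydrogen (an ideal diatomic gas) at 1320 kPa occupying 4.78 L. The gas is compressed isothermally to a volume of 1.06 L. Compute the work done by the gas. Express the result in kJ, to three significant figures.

Isothermal: W = nRT ln(V₂/V₁) = P₁V₁ ln(V₂/V₁).
P₁V₁ = (1320 kPa)(4.78 L) = 6310 J.
W = 6310 × ln(1.06/4.78) = 6310 × -1.506
W_by_gas = -9503 J.

W ≈ -9.50 kJ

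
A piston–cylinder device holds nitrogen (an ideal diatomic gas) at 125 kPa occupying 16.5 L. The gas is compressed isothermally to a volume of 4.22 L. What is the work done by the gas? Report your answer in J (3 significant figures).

Isothermal: W = nRT ln(V₂/V₁) = P₁V₁ ln(V₂/V₁).
P₁V₁ = (125 kPa)(16.5 L) = 2062 J.
W = 2062 × ln(4.22/16.5) = 2062 × -1.364
W_by_gas = -2812 J.

W ≈ -2810 J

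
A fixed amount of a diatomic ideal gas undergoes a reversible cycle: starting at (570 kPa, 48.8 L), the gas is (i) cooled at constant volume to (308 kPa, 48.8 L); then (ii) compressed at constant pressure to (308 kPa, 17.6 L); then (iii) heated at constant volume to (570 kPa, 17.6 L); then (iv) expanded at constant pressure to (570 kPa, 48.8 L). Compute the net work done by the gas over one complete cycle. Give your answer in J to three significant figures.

Constant-volume legs do no work.
W(ii) = (308)(17.6 − 48.8) = -9610 J; W(iv) = (570)(48.8 − 17.6) = 17784 J.
W_net = -9610 + 17784 = 8174 J (the clockwise enclosed area).

W_net ≈ 8170 J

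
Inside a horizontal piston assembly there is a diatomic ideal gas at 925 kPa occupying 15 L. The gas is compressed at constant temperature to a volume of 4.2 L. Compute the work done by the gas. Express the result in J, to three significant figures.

W ≈ -17700 J

Isothermal: W = nRT ln(V₂/V₁) = P₁V₁ ln(V₂/V₁).
P₁V₁ = (925 kPa)(15 L) = 13875 J.
W = 13875 × ln(4.2/15) = 13875 × -1.273
W_by_gas = -17662 J.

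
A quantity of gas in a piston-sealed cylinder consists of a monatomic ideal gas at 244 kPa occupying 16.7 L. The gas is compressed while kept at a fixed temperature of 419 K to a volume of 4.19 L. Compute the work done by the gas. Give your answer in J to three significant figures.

Isothermal: W = nRT ln(V₂/V₁) = P₁V₁ ln(V₂/V₁).
P₁V₁ = (244 kPa)(16.7 L) = 4075 J.
W = 4075 × ln(4.19/16.7) = 4075 × -1.383
W_by_gas = -5634 J.

W ≈ -5630 J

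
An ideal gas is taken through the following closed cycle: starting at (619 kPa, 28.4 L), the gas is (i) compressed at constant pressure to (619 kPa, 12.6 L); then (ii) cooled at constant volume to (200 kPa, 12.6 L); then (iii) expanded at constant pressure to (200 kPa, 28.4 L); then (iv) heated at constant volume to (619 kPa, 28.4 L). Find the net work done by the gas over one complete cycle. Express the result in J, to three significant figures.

Constant-volume legs do no work.
W(i) = (619)(12.6 − 28.4) = -9780 J; W(iii) = (200)(28.4 − 12.6) = 3160 J.
W_net = -9780 + 3160 = -6620 J (the counter-clockwise enclosed area).

W_net ≈ -6620 J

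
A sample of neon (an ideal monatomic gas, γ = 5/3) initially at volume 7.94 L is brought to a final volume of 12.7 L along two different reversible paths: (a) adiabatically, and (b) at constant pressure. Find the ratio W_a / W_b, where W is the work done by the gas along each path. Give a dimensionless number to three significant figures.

W_a / W_b ≈ 0.673

Path (a) adiabatic: W = P₁V₁(1 − (V₁/V₂)^(γ−1))/(γ−1) → W_a/(P₁V₁) = 0.4033.
Path (b) isobaric: W = P₁(V₂ − V₁) → W_b/(P₁V₁) = 0.5995.
W_a / W_b = 0.4033 / 0.5995 = 0.6727.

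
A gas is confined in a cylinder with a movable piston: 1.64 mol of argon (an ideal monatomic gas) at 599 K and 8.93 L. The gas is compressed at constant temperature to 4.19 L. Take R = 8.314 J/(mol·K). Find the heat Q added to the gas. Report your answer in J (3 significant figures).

Q ≈ -6180 J

Isothermal ⇒ ΔU = 0, so Q = W = nRT ln(V₂/V₁).
Q = (1.64)(8.314)(599) ln(4.19/8.93) = 8167 × -0.7567 = -6180 J.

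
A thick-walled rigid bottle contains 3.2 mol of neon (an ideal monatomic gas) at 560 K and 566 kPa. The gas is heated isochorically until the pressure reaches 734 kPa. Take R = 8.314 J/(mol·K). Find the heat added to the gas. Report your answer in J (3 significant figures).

Constant volume ⇒ W = 0, so Q = ΔU = nCᵥΔT with Cᵥ = 3R/2 = 12.47 J/(mol·K).
At constant V, T₂/T₁ = P₂/P₁ ⇒ ΔT = T₁(P₂/P₁ − 1) = 560·(734/566 − 1) = 166.2 K.
ΔU = (3.2)(12.47)(166.2) = 6633 J.

Q ≈ 6630 J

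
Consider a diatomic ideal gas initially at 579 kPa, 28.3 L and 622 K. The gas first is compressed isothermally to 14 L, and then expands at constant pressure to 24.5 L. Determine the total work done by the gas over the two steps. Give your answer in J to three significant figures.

W_total ≈ 757 J

Step 1 (isothermal): W = P₁V₁ ln(V₂/V₁) = (16386) ln(14/28.3) = -11532 J.
After step 1: P = 1170 kPa, V = 14 L, T = 622 K.
Step 2 (isobaric): W = PΔV = (1170 kPa)(24.5 − 14 L) = 12289 J.
W_total = -11532 + 12289 = 756.9 J.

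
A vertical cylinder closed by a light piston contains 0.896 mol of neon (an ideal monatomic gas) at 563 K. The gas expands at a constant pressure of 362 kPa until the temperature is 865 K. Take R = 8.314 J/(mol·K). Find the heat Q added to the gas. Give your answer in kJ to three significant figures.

Q ≈ 5.62 kJ

Isobaric: W = nRΔT = (0.896)(8.314)(302) = 2250 J.
ΔU = nCᵥΔT with Cᵥ = 3R/2: ΔU = (0.896)(12.47)(302) = 3375 J.
Q = ΔU + W = 3375 + 2250 = 5624 J.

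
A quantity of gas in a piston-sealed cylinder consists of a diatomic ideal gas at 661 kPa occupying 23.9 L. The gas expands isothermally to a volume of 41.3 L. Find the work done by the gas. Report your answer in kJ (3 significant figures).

W ≈ 8.64 kJ

Isothermal: W = nRT ln(V₂/V₁) = P₁V₁ ln(V₂/V₁).
P₁V₁ = (661 kPa)(23.9 L) = 15798 J.
W = 15798 × ln(41.3/23.9) = 15798 × 0.547
W_by_gas = 8641 J.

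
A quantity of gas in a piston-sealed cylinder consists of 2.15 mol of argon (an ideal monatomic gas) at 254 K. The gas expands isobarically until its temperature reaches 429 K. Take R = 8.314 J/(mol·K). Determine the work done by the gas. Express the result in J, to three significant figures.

W ≈ 3130 J

Isobaric: W = P ΔV = nR ΔT.
W = (2.15)(8.314)(429 − 254) = 3128 J.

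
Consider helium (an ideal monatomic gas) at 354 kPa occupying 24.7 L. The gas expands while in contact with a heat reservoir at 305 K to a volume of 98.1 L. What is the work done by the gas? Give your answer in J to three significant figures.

Isothermal: W = nRT ln(V₂/V₁) = P₁V₁ ln(V₂/V₁).
P₁V₁ = (354 kPa)(24.7 L) = 8744 J.
W = 8744 × ln(98.1/24.7) = 8744 × 1.379
W_by_gas = 12059 J.

W ≈ 12100 J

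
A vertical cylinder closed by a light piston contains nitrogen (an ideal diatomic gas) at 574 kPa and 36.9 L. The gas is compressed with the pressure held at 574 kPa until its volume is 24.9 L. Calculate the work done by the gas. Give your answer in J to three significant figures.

Isobaric: W = P ΔV.
W = (574 kPa)(24.9 − 36.9 L) = (574)(-12) = -6888 J.

W ≈ -6890 J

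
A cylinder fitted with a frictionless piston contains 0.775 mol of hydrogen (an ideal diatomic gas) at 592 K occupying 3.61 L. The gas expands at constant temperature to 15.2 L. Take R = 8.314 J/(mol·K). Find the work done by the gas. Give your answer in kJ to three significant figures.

W ≈ 5.48 kJ

Isothermal: W = nRT ln(V₂/V₁).
W = (0.775)(8.314)(592) × ln(15.2/3.61)
  = 3814 × 1.438
W_by_gas = 5484 J.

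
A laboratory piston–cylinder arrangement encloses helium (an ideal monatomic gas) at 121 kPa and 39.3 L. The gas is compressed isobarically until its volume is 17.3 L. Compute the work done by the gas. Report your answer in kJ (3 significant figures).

W ≈ -2.66 kJ

Isobaric: W = P ΔV.
W = (121 kPa)(17.3 − 39.3 L) = (121)(-22) = -2662 J.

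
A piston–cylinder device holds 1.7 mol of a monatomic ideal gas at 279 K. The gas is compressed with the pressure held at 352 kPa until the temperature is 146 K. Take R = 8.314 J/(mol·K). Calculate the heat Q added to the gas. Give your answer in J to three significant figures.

Q ≈ -4700 J

Isobaric: W = nRΔT = (1.7)(8.314)(-133) = -1880 J.
ΔU = nCᵥΔT with Cᵥ = 3R/2: ΔU = (1.7)(12.47)(-133) = -2820 J.
Q = ΔU + W = -2820 − 1880 = -4699 J.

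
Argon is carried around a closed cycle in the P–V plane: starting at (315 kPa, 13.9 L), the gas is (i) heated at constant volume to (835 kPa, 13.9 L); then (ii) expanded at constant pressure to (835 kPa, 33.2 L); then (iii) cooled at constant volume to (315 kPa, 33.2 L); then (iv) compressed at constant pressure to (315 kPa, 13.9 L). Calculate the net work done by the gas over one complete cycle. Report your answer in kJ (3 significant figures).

Constant-volume legs do no work.
W(ii) = (835)(33.2 − 13.9) = 16116 J; W(iv) = (315)(13.9 − 33.2) = -6080 J.
W_net = 16116 − 6080 = 10036 J (the clockwise enclosed area).

W_net ≈ 10.0 kJ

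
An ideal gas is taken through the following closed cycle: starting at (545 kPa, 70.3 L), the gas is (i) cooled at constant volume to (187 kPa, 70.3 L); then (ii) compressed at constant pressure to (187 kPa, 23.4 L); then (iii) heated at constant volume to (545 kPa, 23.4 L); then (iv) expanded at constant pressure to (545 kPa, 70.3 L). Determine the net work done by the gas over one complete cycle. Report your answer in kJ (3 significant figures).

Constant-volume legs do no work.
W(ii) = (187)(23.4 − 70.3) = -8770 J; W(iv) = (545)(70.3 − 23.4) = 25560 J.
W_net = -8770 + 25560 = 16790 J (the clockwise enclosed area).

W_net ≈ 16.8 kJ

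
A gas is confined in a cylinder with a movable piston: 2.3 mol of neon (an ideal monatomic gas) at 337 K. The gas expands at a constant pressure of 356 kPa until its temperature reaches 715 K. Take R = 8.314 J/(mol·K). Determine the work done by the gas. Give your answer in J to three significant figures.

Isobaric: W = P ΔV = nR ΔT.
W = (2.3)(8.314)(715 − 337) = 7228 J.

W ≈ 7230 J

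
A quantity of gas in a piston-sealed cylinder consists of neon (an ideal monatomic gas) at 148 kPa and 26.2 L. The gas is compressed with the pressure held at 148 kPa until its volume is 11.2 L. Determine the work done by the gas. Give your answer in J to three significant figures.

Isobaric: W = P ΔV.
W = (148 kPa)(11.2 − 26.2 L) = (148)(-15) = -2220 J.

W ≈ -2220 J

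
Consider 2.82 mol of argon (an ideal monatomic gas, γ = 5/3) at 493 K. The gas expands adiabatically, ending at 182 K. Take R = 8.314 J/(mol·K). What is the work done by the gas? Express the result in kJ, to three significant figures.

Adiabatic ⇒ Q = 0, so W_by = −ΔU = nCᵥ(T₁ − T₂).
Cᵥ = 3R/2 = 12.47 J/(mol·K).
W = (2.82)(12.47)(493 − 182) = 10937 J.

W ≈ 10.9 kJ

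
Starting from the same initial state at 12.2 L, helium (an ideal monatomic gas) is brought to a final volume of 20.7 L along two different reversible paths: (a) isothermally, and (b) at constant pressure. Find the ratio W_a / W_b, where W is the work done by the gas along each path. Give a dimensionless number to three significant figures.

W_a / W_b ≈ 0.759

Path (a) isothermal: W = P₁V₁ ln(V₂/V₁) → W_a/(P₁V₁) = 0.5287.
Path (b) isobaric: W = P₁(V₂ − V₁) → W_b/(P₁V₁) = 0.6967.
W_a / W_b = 0.5287 / 0.6967 = 0.7588.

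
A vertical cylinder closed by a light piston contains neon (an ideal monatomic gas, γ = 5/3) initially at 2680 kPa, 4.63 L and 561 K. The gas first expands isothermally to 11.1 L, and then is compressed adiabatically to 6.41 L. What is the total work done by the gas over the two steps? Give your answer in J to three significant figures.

W_total ≈ 2620 J

Step 1 (isothermal): W = P₁V₁ ln(V₂/V₁) = (12408) ln(11.1/4.63) = 10850 J.
After step 1: P = 1118 kPa, V = 11.1 L, T = 561 K.
Step 2 (adiabatic): W = (P₁V₁ − P₂V₂)/(γ−1) = (12408 − 17893)/0.667 = -8227 J.
W_total = 10850 − 8227 = 2622 J.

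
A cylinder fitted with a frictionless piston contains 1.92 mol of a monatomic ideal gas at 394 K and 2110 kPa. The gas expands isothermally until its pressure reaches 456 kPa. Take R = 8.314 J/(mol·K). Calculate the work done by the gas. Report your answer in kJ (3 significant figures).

W ≈ 9.64 kJ

Isothermal process: W = nRT ln(V₂/V₁) = nRT ln(P₁/P₂).
W = (1.92)(8.314)(394) × ln(2110/456)
  = 6289 × ln(4.627) = 6289 × 1.532
W_by_gas = 9635 J.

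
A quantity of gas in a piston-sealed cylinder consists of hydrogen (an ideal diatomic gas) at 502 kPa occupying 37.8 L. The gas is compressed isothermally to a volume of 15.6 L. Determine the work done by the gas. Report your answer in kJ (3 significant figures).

W ≈ -16.8 kJ

Isothermal: W = nRT ln(V₂/V₁) = P₁V₁ ln(V₂/V₁).
P₁V₁ = (502 kPa)(37.8 L) = 18976 J.
W = 18976 × ln(15.6/37.8) = 18976 × -0.885
W_by_gas = -16794 J.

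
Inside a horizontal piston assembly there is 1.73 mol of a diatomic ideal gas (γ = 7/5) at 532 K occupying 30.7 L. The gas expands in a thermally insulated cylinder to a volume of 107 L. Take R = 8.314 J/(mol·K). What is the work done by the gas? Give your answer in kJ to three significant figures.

W ≈ 7.52 kJ

Adiabatic: TV^(γ−1) = const with γ = 7/5.
T₂ = T₁ (V₁/V₂)^(γ−1) = 532 × (30.7/107)^0.4 = 532 × 0.6069 = 322.9 K.
W_by = nCᵥ(T₁ − T₂) = (1.73)(20.79)(532 − 322.9) = 7520 J.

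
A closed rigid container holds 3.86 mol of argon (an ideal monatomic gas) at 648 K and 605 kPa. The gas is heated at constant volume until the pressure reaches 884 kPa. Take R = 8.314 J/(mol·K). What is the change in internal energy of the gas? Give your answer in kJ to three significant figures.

ΔU ≈ 14.4 kJ

Constant volume ⇒ W = 0, so Q = ΔU = nCᵥΔT with Cᵥ = 3R/2 = 12.47 J/(mol·K).
At constant V, T₂/T₁ = P₂/P₁ ⇒ ΔT = T₁(P₂/P₁ − 1) = 648·(884/605 − 1) = 298.8 K.
ΔU = (3.86)(12.47)(298.8) = 14385 J.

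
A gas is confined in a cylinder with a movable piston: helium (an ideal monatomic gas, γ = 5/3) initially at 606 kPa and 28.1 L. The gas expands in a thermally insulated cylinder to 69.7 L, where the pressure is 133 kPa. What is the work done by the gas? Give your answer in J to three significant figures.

Adiabatic: W = (P₁V₁ − P₂V₂)/(γ − 1) with γ = 5/3.
P₁V₁ = 17029 J, P₂V₂ = 9270 J.
W = (17029 − 9270) / 0.6667 = 11638 J.

W ≈ 11600 J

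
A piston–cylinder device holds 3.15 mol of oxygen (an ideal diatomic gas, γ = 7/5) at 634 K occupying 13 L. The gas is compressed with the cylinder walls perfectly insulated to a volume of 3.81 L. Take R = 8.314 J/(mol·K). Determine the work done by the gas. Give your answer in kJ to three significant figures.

Adiabatic: TV^(γ−1) = const with γ = 7/5.
T₂ = T₁ (V₁/V₂)^(γ−1) = 634 × (13/3.81)^0.4 = 634 × 1.634 = 1036 K.
W_by = nCᵥ(T₁ − T₂) = (3.15)(20.79)(634 − 1036) = -26310 J.

W ≈ -26.3 kJ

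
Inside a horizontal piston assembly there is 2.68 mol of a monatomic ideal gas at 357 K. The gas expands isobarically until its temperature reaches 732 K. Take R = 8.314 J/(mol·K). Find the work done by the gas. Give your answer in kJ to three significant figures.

Isobaric: W = P ΔV = nR ΔT.
W = (2.68)(8.314)(732 − 357) = 8356 J.

W ≈ 8.36 kJ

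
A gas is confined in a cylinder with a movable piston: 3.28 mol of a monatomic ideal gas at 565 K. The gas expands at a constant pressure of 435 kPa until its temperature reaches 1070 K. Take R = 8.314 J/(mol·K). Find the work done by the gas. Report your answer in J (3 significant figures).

Isobaric: W = P ΔV = nR ΔT.
W = (3.28)(8.314)(1070 − 565) = 13771 J.

W ≈ 13800 J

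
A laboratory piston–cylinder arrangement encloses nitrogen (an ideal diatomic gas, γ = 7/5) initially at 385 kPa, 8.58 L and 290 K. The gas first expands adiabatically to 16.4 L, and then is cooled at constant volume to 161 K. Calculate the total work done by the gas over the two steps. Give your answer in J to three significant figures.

W_total ≈ 1890 J

Step 1 (adiabatic): W = (P₁V₁ − P₂V₂)/(γ−1) = (3303 − 2549)/0.4 = 1885 J.
Step 2 (isochoric): W = 0 (constant volume).
W_total = 1885 + 0 = 1885 J.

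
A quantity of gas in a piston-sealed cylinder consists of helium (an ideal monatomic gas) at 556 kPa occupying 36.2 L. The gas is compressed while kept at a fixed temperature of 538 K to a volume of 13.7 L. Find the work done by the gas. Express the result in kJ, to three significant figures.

Isothermal: W = nRT ln(V₂/V₁) = P₁V₁ ln(V₂/V₁).
P₁V₁ = (556 kPa)(36.2 L) = 20127 J.
W = 20127 × ln(13.7/36.2) = 20127 × -0.9717
W_by_gas = -19557 J.

W ≈ -19.6 kJ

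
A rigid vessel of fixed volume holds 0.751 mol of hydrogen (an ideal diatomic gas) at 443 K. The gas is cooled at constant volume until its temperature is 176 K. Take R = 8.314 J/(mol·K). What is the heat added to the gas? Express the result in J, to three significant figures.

Constant volume ⇒ W = 0, so Q = ΔU = nCᵥΔT with Cᵥ = 5R/2 = 20.79 J/(mol·K).
ΔU = (0.751)(20.79)(176 − 443) = -4168 J.

Q ≈ -4170 J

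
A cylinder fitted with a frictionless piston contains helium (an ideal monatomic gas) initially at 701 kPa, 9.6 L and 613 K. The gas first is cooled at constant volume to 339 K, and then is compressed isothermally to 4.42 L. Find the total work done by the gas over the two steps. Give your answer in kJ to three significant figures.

Step 1 (isochoric): W = 0 (constant volume).
After step 1: P = 387.7 kPa (V unchanged).
Step 2 (isothermal): W = P₁V₁ ln(V₂/V₁) = (3722) ln(4.42/9.6) = -2887 J.
W_total = 0 − 2887 = -2887 J.

W_total ≈ -2.89 kJ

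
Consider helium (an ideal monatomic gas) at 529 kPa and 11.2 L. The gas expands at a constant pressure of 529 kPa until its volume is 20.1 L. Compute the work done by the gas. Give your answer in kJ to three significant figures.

Isobaric: W = P ΔV.
W = (529 kPa)(20.1 − 11.2 L) = (529)(8.9) = 4708 J.

W ≈ 4.71 kJ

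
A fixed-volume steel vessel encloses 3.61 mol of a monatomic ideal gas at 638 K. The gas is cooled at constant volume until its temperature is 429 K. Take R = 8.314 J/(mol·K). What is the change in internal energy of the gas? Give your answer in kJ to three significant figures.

ΔU ≈ -9.41 kJ

Constant volume ⇒ W = 0, so Q = ΔU = nCᵥΔT with Cᵥ = 3R/2 = 12.47 J/(mol·K).
ΔU = (3.61)(12.47)(429 − 638) = -9409 J.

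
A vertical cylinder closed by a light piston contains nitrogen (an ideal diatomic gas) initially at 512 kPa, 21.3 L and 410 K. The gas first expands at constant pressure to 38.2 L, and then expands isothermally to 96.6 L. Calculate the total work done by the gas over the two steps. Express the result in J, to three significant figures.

W_total ≈ 26800 J

Step 1 (isobaric): W = PΔV = (512 kPa)(38.2 − 21.3 L) = 8653 J.
After step 1: P = 512 kPa, V = 38.2 L, T = 735.3 K.
Step 2 (isothermal): W = P₁V₁ ln(V₂/V₁) = (19558) ln(96.6/38.2) = 18145 J.
W_total = 8653 + 18145 = 26798 J.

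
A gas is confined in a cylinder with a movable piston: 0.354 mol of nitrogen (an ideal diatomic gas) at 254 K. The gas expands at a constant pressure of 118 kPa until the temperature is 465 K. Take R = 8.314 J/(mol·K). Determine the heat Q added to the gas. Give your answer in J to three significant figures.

Isobaric: W = nRΔT = (0.354)(8.314)(211) = 621 J.
ΔU = nCᵥΔT with Cᵥ = 5R/2: ΔU = (0.354)(20.79)(211) = 1553 J.
Q = ΔU + W = 1553 + 621 = 2174 J.

Q ≈ 2170 J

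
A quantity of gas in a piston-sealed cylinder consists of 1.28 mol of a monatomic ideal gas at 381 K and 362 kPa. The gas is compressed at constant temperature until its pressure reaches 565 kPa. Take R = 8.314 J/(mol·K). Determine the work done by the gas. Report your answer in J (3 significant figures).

W ≈ -1810 J

Isothermal process: W = nRT ln(V₂/V₁) = nRT ln(P₁/P₂).
W = (1.28)(8.314)(381) × ln(362/565)
  = 4055 × ln(0.6407) = 4055 × -0.4452
W_by_gas = -1805 J.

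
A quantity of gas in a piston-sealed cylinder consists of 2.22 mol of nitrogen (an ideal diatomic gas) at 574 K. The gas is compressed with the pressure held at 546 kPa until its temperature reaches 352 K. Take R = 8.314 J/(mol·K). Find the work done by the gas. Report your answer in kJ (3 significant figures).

W ≈ -4.10 kJ

Isobaric: W = P ΔV = nR ΔT.
W = (2.22)(8.314)(352 − 574) = -4097 J.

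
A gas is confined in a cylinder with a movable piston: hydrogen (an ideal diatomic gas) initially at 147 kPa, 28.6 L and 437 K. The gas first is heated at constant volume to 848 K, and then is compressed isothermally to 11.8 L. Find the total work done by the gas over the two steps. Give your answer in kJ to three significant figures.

Step 1 (isochoric): W = 0 (constant volume).
After step 1: P = 285.3 kPa (V unchanged).
Step 2 (isothermal): W = P₁V₁ ln(V₂/V₁) = (8158) ln(11.8/28.6) = -7223 J.
W_total = 0 − 7223 = -7223 J.

W_total ≈ -7.22 kJ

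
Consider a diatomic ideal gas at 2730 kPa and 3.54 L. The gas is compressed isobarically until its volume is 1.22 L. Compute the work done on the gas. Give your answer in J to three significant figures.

Isobaric: W = P ΔV.
W = (2730 kPa)(1.22 − 3.54 L) = (2730)(-2.32) = -6334 J.
Work on gas = −W_by = 6334 J.

W ≈ 6330 J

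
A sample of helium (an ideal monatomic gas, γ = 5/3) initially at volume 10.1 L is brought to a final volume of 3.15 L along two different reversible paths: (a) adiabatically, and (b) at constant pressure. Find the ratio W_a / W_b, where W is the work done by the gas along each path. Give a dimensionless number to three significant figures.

W_a / W_b ≈ 2.56

Path (a) adiabatic: W = P₁V₁(1 − (V₁/V₂)^(γ−1))/(γ−1) → W_a/(P₁V₁) = -1.762.
Path (b) isobaric: W = P₁(V₂ − V₁) → W_b/(P₁V₁) = -0.6881.
W_a / W_b = -1.762 / -0.6881 = 2.56.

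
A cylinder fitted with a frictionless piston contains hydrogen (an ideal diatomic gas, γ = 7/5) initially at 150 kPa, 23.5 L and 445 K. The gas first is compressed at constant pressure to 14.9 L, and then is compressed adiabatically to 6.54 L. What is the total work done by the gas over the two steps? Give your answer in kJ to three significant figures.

Step 1 (isobaric): W = PΔV = (150 kPa)(14.9 − 23.5 L) = -1290 J.
After step 1: P = 150 kPa, V = 14.9 L, T = 282.1 K.
Step 2 (adiabatic): W = (P₁V₁ − P₂V₂)/(γ−1) = (2235 − 3107)/0.4 = -2180 J.
W_total = -1290 − 2180 = -3470 J.

W_total ≈ -3.47 kJ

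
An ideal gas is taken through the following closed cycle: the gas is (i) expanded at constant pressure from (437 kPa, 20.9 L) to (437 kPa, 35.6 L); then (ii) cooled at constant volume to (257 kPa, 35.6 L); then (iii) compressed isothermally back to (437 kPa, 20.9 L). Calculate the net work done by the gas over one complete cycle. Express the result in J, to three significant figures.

Leg (i): W = PΔV = (437)(35.6 − 20.9) = 6424 J.
Leg (ii): W = 0.
Leg (iii): W = PᵢVᵢ ln(V_f/Vᵢ) = (9149) ln(20.9/35.6) = -4873 J.
W_net = 6424 − 4873 = 1551 J.

W_net ≈ 1550 J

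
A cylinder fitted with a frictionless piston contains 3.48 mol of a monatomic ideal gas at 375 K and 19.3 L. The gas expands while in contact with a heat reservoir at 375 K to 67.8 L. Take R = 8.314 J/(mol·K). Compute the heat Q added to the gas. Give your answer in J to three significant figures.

Isothermal ⇒ ΔU = 0, so Q = W = nRT ln(V₂/V₁).
Q = (3.48)(8.314)(375) ln(67.8/19.3) = 10850 × 1.256 = 13632 J.

Q ≈ 13600 J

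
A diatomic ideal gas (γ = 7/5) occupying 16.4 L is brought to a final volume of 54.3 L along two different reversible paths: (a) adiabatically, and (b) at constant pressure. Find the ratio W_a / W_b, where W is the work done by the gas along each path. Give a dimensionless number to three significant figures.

Path (a) adiabatic: W = P₁V₁(1 − (V₁/V₂)^(γ−1))/(γ−1) → W_a/(P₁V₁) = 0.9513.
Path (b) isobaric: W = P₁(V₂ − V₁) → W_b/(P₁V₁) = 2.311.
W_a / W_b = 0.9513 / 2.311 = 0.4117.

W_a / W_b ≈ 0.412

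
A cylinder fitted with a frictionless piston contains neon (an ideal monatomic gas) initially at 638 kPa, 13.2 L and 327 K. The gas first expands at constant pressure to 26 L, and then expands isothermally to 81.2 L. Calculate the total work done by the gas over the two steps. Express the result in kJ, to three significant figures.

Step 1 (isobaric): W = PΔV = (638 kPa)(26 − 13.2 L) = 8166 J.
After step 1: P = 638 kPa, V = 26 L, T = 644.1 K.
Step 2 (isothermal): W = P₁V₁ ln(V₂/V₁) = (16588) ln(81.2/26) = 18891 J.
W_total = 8166 + 18891 = 27057 J.

W_total ≈ 27.1 kJ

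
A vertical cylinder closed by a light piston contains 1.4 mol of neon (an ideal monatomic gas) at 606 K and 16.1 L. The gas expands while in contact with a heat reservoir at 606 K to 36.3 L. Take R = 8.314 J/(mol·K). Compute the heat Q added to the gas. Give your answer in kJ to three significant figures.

Q ≈ 5.73 kJ

Isothermal ⇒ ΔU = 0, so Q = W = nRT ln(V₂/V₁).
Q = (1.4)(8.314)(606) ln(36.3/16.1) = 7054 × 0.813 = 5735 J.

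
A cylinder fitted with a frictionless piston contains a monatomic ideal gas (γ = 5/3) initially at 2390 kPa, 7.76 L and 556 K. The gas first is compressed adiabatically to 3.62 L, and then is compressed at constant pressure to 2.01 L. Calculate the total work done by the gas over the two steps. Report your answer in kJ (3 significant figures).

W_total ≈ -32.1 kJ

Step 1 (adiabatic): W = (P₁V₁ − P₂V₂)/(γ−1) = (18546 − 30834)/0.667 = -18431 J.
After step 1: P = 8518 kPa, V = 3.62 L, T = 924.4 K.
Step 2 (isobaric): W = PΔV = (8518 kPa)(2.01 − 3.62 L) = -13713 J.
W_total = -18431 − 13713 = -32145 J.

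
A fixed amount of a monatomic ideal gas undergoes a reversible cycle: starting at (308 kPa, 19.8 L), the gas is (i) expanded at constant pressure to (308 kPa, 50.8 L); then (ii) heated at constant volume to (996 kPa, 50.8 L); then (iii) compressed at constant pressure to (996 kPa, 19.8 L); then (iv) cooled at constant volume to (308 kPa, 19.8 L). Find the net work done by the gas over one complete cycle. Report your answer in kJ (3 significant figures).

Constant-volume legs do no work.
W(i) = (308)(50.8 − 19.8) = 9548 J; W(iii) = (996)(19.8 − 50.8) = -30876 J.
W_net = 9548 − 30876 = -21328 J (the counter-clockwise enclosed area).

W_net ≈ -21.3 kJ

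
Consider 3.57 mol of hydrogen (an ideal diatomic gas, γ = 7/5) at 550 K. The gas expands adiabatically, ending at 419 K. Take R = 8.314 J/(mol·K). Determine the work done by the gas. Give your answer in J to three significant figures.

W ≈ 9720 J

Adiabatic ⇒ Q = 0, so W_by = −ΔU = nCᵥ(T₁ − T₂).
Cᵥ = 5R/2 = 20.79 J/(mol·K).
W = (3.57)(20.79)(550 − 419) = 9721 J.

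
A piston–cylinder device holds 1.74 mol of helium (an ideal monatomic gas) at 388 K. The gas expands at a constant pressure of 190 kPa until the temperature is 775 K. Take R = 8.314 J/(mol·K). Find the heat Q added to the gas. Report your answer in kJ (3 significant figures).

Q ≈ 14.0 kJ

Isobaric: W = nRΔT = (1.74)(8.314)(387) = 5598 J.
ΔU = nCᵥΔT with Cᵥ = 3R/2: ΔU = (1.74)(12.47)(387) = 8398 J.
Q = ΔU + W = 8398 + 5598 = 13996 J.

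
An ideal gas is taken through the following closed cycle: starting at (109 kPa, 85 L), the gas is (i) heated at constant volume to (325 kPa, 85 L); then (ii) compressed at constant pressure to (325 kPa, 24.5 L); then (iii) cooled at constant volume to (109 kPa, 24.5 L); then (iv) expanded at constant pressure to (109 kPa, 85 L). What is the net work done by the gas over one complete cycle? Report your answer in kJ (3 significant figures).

W_net ≈ -13.1 kJ

Constant-volume legs do no work.
W(ii) = (325)(24.5 − 85) = -19662 J; W(iv) = (109)(85 − 24.5) = 6594 J.
W_net = -19662 + 6594 = -13068 J (the counter-clockwise enclosed area).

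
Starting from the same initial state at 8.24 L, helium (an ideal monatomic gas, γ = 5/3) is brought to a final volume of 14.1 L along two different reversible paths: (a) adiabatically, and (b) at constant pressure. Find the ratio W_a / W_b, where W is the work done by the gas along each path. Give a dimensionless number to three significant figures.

Path (a) adiabatic: W = P₁V₁(1 − (V₁/V₂)^(γ−1))/(γ−1) → W_a/(P₁V₁) = 0.4515.
Path (b) isobaric: W = P₁(V₂ − V₁) → W_b/(P₁V₁) = 0.7112.
W_a / W_b = 0.4515 / 0.7112 = 0.6349.

W_a / W_b ≈ 0.635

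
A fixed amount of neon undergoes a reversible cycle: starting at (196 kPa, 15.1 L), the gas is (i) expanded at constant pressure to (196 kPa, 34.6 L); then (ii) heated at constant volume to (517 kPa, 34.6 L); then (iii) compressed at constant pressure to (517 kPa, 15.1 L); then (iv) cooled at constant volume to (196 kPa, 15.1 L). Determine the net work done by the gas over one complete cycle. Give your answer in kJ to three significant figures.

Constant-volume legs do no work.
W(i) = (196)(34.6 − 15.1) = 3822 J; W(iii) = (517)(15.1 − 34.6) = -10082 J.
W_net = 3822 − 10082 = -6260 J (the counter-clockwise enclosed area).

W_net ≈ -6.26 kJ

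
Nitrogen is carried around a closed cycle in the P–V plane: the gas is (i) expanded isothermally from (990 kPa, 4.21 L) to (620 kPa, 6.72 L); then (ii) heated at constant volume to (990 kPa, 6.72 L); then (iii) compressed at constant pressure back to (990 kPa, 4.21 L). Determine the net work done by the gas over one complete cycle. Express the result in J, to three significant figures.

W_net ≈ -536 J

Leg (i): W = PᵢVᵢ ln(V_f/Vᵢ) = (4168) ln(6.72/4.21) = 1949 J.
Leg (ii): W = 0.
Leg (iii): W = PΔV = (990)(4.21 − 6.72) = -2485 J.
W_net = 1949 − 2485 = -535.9 J.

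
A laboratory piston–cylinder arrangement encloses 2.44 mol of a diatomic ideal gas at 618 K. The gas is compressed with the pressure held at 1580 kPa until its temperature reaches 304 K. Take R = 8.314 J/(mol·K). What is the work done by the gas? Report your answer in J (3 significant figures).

Isobaric: W = P ΔV = nR ΔT.
W = (2.44)(8.314)(304 − 618) = -6370 J.

W ≈ -6370 J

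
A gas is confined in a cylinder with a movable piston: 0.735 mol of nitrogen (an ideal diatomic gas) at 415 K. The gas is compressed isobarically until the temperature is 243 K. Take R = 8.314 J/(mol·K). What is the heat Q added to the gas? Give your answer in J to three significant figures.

Q ≈ -3680 J

Isobaric: W = nRΔT = (0.735)(8.314)(-172) = -1051 J.
ΔU = nCᵥΔT with Cᵥ = 5R/2: ΔU = (0.735)(20.79)(-172) = -2628 J.
Q = ΔU + W = -2628 − 1051 = -3679 J.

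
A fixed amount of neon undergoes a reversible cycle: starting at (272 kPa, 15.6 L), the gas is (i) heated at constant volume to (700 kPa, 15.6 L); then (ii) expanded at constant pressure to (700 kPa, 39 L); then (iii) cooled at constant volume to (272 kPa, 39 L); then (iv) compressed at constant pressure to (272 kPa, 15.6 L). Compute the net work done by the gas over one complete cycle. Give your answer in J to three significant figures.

Constant-volume legs do no work.
W(ii) = (700)(39 − 15.6) = 16380 J; W(iv) = (272)(15.6 − 39) = -6365 J.
W_net = 16380 − 6365 = 10015 J (the clockwise enclosed area).

W_net ≈ 10000 J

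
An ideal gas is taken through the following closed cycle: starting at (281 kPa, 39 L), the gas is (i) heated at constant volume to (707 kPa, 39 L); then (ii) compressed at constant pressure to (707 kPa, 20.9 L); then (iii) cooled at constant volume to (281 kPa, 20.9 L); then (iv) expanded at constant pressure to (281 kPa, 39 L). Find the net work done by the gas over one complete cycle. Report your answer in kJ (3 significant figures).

W_net ≈ -7.71 kJ

Constant-volume legs do no work.
W(ii) = (707)(20.9 − 39) = -12797 J; W(iv) = (281)(39 − 20.9) = 5086 J.
W_net = -12797 + 5086 = -7711 J (the counter-clockwise enclosed area).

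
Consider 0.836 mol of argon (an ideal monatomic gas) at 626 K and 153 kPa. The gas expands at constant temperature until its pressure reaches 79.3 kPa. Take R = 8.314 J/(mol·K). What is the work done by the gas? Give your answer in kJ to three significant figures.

Isothermal process: W = nRT ln(V₂/V₁) = nRT ln(P₁/P₂).
W = (0.836)(8.314)(626) × ln(153/79.3)
  = 4351 × ln(1.929) = 4351 × 0.6572
W_by_gas = 2859 J.

W ≈ 2.86 kJ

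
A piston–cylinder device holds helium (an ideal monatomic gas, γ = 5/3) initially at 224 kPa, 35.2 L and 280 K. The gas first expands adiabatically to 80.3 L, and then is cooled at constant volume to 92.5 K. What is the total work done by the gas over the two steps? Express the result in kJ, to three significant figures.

W_total ≈ 5.00 kJ

Step 1 (adiabatic): W = (P₁V₁ − P₂V₂)/(γ−1) = (7885 − 4550)/0.667 = 5002 J.
Step 2 (isochoric): W = 0 (constant volume).
W_total = 5002 + 0 = 5002 J.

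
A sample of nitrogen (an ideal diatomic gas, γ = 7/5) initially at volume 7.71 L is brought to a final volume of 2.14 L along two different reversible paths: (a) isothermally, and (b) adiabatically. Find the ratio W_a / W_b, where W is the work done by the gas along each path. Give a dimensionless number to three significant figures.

Path (a) isothermal: W = P₁V₁ ln(V₂/V₁) → W_a/(P₁V₁) = -1.282.
Path (b) adiabatic: W = P₁V₁(1 − (V₁/V₂)^(γ−1))/(γ−1) → W_b/(P₁V₁) = -1.674.
W_a / W_b = -1.282 / -1.674 = 0.7655.

W_a / W_b ≈ 0.765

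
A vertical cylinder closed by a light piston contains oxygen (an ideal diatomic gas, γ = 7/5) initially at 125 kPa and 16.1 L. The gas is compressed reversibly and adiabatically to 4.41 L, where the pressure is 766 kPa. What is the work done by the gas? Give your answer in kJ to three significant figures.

Adiabatic: W = (P₁V₁ − P₂V₂)/(γ − 1) with γ = 7/5.
P₁V₁ = 2013 J, P₂V₂ = 3378 J.
W = (2013 − 3378) / 0.4 = -3414 J.

W ≈ -3.41 kJ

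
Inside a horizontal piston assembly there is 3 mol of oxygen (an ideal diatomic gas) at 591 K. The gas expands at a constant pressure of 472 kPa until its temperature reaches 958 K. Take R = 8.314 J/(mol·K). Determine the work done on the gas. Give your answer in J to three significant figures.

W ≈ -9150 J

Isobaric: W = P ΔV = nR ΔT.
W = (3)(8.314)(958 − 591) = 9154 J.
Work on gas = −W_by = -9154 J.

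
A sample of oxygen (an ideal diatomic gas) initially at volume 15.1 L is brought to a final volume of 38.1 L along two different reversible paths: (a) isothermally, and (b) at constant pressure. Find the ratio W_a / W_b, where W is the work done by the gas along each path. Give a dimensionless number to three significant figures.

W_a / W_b ≈ 0.608

Path (a) isothermal: W = P₁V₁ ln(V₂/V₁) → W_a/(P₁V₁) = 0.9255.
Path (b) isobaric: W = P₁(V₂ − V₁) → W_b/(P₁V₁) = 1.523.
W_a / W_b = 0.9255 / 1.523 = 0.6076.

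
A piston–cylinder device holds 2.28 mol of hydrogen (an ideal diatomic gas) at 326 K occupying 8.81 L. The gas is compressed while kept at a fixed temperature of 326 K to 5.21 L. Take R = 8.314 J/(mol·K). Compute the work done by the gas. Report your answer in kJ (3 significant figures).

Isothermal: W = nRT ln(V₂/V₁).
W = (2.28)(8.314)(326) × ln(5.21/8.81)
  = 6180 × -0.5253
W_by_gas = -3246 J.

W ≈ -3.25 kJ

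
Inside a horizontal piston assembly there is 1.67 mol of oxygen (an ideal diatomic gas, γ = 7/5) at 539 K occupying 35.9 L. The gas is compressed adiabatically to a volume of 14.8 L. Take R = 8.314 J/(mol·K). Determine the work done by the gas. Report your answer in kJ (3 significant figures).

Adiabatic: TV^(γ−1) = const with γ = 7/5.
T₂ = T₁ (V₁/V₂)^(γ−1) = 539 × (35.9/14.8)^0.4 = 539 × 1.425 = 768.3 K.
W_by = nCᵥ(T₁ − T₂) = (1.67)(20.79)(539 − 768.3) = -7959 J.

W ≈ -7.96 kJ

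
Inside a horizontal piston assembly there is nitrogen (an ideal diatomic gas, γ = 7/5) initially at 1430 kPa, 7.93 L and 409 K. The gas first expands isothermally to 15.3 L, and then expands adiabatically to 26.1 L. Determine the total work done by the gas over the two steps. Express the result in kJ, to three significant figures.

Step 1 (isothermal): W = P₁V₁ ln(V₂/V₁) = (11340) ln(15.3/7.93) = 7453 J.
After step 1: P = 741.2 kPa, V = 15.3 L, T = 409 K.
Step 2 (adiabatic): W = (P₁V₁ − P₂V₂)/(γ−1) = (11340 − 9159)/0.4 = 5453 J.
W_total = 7453 + 5453 = 12906 J.

W_total ≈ 12.9 kJ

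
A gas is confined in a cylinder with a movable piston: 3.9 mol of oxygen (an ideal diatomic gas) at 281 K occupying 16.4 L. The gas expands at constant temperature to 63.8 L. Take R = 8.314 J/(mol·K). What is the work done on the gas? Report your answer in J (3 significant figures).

Isothermal: W = nRT ln(V₂/V₁).
W = (3.9)(8.314)(281) × ln(63.8/16.4)
  = 9111 × 1.358
W_by_gas = 12377 J; work on gas = −W_by = -12377 J.

W ≈ -12400 J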